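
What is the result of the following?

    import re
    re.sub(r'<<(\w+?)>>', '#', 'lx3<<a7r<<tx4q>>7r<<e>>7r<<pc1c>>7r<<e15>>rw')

'lx3<<a7r#7r#7r#7r#rw'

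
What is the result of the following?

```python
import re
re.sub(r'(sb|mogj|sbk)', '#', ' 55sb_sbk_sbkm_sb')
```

Branches in `(...|...)` are attempted left-to-right; the first branch that allows the whole pattern to succeed is taken.
Matches: at [3:5] → 'sb'; at [6:8] → 'sb'; at [10:12] → 'sb'; at [15:17] → 'sb'.
Each match is replaced by '#'.

' 55#_#k_#km_#'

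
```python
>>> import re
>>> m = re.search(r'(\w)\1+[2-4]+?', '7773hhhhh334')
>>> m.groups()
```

('7',)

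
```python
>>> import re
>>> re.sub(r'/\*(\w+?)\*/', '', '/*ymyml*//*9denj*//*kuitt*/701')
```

'701'

Every occurrence is swapped for ''.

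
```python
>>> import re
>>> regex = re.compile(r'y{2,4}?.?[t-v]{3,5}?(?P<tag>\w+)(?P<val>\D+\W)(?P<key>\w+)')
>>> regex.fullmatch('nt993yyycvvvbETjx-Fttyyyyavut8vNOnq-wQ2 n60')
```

None

`fullmatch` succeeds only if the pattern covers the string from start to end.
Here the string isn't matched end-to-end, so the call returns None.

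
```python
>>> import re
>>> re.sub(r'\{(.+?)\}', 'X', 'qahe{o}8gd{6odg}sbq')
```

Each match is replaced by 'X'.

'qaheX8gdXsbq'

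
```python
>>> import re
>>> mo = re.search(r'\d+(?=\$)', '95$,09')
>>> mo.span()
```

The `(?=…)`/`(?<=…)` assertion just peeks at neighbouring text; it doesn't advance the match position.
Unlike `match`, `search` isn't anchored — it looks for the pattern anywhere in the string.
The match spans [0:2] → '95'.

(0, 2)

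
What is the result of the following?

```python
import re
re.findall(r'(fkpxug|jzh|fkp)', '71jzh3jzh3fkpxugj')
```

Alternation isn't longest-match — the leftmost alternative that fits at this position is chosen.
Scanning left to right: at [2:5] match 'jzh', group 1 = 'jzh'; at [6:9] match 'jzh', group 1 = 'jzh'; at [10:16] match 'fkpxug', group 1 = 'fkpxug'.
With a single group, `findall` returns only what that group captured — 3 items.

['jzh', 'jzh', 'fkpxug']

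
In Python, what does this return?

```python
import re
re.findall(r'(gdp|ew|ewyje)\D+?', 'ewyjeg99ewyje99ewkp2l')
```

['ew', 'ew', 'ew']

Alternation isn't longest-match — the leftmost alternative that fits at this position is chosen.
Scanning left to right: at [0:3] match 'ewy', group 1 = 'ew'; at [8:11] match 'ewy', group 1 = 'ew'; at [15:18] match 'ewk', group 1 = 'ew'.
Because there's exactly one group, `findall` drops the full match and keeps group 1 from each hit.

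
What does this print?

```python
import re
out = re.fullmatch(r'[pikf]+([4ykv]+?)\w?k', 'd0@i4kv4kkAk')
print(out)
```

None

`re.fullmatch` is like wrapping the pattern in `^…$` (in single-line mode).
Here the pattern can't cover the whole string, so the call returns None.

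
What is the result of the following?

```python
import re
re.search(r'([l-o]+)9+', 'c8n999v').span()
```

The pattern matches one or more of a character in [l-o] (captured); then one or more of a literal '9'.
The match spans [2:6] → 'n999'.

(2, 6)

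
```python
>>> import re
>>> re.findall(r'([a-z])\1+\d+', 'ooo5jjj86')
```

['o', 'j']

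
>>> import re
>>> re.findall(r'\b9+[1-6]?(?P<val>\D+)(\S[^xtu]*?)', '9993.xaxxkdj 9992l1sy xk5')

[('.xaxxkdj ', '9')]

The pattern matches a word boundary (`\b`, zero-width); then one or more of the literal '9', then optionally a character in [1-6]; then one or more of a non-digit (captured as 'val'); then a non-whitespace character, then zero or more of any character except [xtu] (lazy) (captured).
A `+?`/`*?`/`{m,n}?` starts at its minimum and grows only as far as needed for what follows to match.
Matches: at [0:14] match '9993.xaxxkdj 9', groups = ('.xaxxkdj ', '9').
2 groups means the one result is a tuple of 2 captured strings — 1 here.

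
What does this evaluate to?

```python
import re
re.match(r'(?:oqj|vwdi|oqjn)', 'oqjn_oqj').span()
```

Alternation tries branches left to right and keeps the first one that lets the overall match succeed at that position.
`re.match` won't scan ahead — the pattern has to work from the very first character.
The match spans [0:3] → 'oqj'.

(0, 3)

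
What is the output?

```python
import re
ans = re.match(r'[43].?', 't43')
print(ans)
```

The pattern matches one of [43]; then optionally any character.
`re.match` won't scan ahead — the pattern has to work from the very first character.
Here the string doesn't start with a match, so the call returns None.

None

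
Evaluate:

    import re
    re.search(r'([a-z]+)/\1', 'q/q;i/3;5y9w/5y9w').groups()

The backreference `\1` re-matches whatever the first group consumed, character for character.
`re.search` scans for the first position where the pattern succeeds.
The match spans [0:3] → 'q/q'.
Captured: group 1 = 'q'.

('q',)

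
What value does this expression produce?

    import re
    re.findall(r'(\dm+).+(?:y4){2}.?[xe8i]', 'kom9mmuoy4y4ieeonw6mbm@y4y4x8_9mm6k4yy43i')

This matches a digit, then one or more of a literal 'm' (captured); then one or more of any character; then the literal 'y4' repeated 2 times, then optionally any character, then one of [xe8i].
Matches: at [3:29] match '9mmuoy4y4ieeonw6mbm@y4y4x8', group 1 = '9mm'.
One capturing group, so `findall` returns just the captured substring from the one match — 1 in all.

['9mm']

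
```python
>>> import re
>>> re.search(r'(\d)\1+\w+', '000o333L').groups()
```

('0',)

`\1` is not a pattern — it's the concrete string captured by group 1, re-applied verbatim.
`search` walks the string left to right and returns the first match it finds.
The match spans [0:8] → '000o333L'.
Captured: group 1 = '0'.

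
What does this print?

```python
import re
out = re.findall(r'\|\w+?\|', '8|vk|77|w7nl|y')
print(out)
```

Scanning left to right: at [1:5] → '|vk|'; at [7:13] → '|w7nl|'.
Since nothing is captured, `findall` lists the 2 matched substrings directly.

['|vk|', '|w7nl|']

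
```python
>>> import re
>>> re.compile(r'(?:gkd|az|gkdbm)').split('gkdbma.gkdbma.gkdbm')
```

['', 'bma.', 'bma.', 'bm']

`|` is ordered: at each position the engine commits to the first alternative that works.
Matches to split on: at [0:3] → 'gkd'; at [7:10] → 'gkd'; at [14:17] → 'gkd'.
`split` removes every match and returns the 4 fragments in between.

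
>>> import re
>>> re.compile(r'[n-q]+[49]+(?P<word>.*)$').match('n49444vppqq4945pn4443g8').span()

With `match`, the pattern is implicitly anchored at the beginning.
The match spans [0:23] → 'n49444vppqq4945pn4443g8'.

(0, 23)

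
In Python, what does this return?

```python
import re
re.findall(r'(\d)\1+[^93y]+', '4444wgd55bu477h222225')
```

['4']

`\1` is not a pattern — it's the concrete string captured by group 1, re-applied verbatim.
Walking the string: at [0:21] match '4444wgd55bu477h222225', group 1 = '4'.
One capturing group, so `findall` returns just the captured substring from the one match — 1 in all.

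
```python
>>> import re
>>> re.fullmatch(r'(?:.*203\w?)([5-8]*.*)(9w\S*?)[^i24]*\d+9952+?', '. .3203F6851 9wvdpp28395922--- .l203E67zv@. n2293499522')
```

None

This matches zero or more of any character, then the literal '203', then optionally a word character (non-capturing group); then zero or more of a character in [5-8], then zero or more of any character (captured); then the literal '9w', then zero or more of a non-whitespace character (lazy) (captured); then zero or more of any character except [i24], then one or more of a digit, then the literal '995'; then one or more of a literal '2' (lazy).
For `fullmatch`, every character of the input must be accounted for by the pattern.
Here the pattern can't cover the whole string, so the call returns None.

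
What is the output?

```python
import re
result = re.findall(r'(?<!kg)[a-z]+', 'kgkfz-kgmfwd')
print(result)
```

['kgkfz', 'kgmfwd']

Because the assertion is negative and zero-width, positions next to the forbidden text are skipped.
Since nothing is captured, `findall` lists the 2 matched substrings directly.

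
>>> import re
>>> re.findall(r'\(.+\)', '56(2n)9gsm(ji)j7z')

['(2n)9gsm(ji)']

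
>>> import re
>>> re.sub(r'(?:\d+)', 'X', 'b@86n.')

'b@Xn.'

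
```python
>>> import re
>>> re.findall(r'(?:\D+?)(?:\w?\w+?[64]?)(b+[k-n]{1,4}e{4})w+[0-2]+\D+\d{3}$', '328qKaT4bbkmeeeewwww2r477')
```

['bbkmeeee']

With a single group, `findall` returns only what that group captured — 1 item.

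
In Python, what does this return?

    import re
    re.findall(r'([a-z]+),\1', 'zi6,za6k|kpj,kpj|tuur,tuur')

The backreference `\1` re-matches whatever the first group consumed, character for character.
Scanning left to right: at [9:16] match 'kpj,kpj', group 1 = 'kpj'; at [17:26] match 'tuur,tuur', group 1 = 'tuur'.
With a single group, `findall` returns only what that group captured — 2 items.

['kpj', 'tuur']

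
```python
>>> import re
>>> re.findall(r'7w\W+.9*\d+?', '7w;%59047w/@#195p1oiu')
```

With no groups in the pattern, `findall` gives back each whole match — 2 here.

['7w;%590', '7w/@#195']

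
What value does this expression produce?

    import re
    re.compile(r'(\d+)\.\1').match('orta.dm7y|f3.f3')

None

`re.match` only tries the pattern at the start of the string.
Here the pattern fails at index 0, so the call returns None.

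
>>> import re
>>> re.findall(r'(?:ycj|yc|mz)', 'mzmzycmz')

Walking the string: at [0:2] → 'mz'; at [2:4] → 'mz'; at [4:6] → 'yc'; at [6:8] → 'mz'.
No capturing groups, so `findall` returns the 4 full match strings.

['mz', 'mz', 'yc', 'mz']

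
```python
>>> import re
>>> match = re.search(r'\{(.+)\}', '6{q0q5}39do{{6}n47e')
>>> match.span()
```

(1, 15)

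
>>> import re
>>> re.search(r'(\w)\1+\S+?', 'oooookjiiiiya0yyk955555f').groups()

('o',)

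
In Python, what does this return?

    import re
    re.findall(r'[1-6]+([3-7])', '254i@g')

['4']

This matches one or more of a character in [1-6]; then a character in [3-7] (captured).
Walking the string: at [0:3] match '254', group 1 = '4'.
`findall` collects group 1 from the one match (1 total).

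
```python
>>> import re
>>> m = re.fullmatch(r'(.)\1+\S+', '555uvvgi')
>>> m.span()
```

`fullmatch` succeeds only if the pattern covers the string from start to end.
The match spans [0:8] → '555uvvgi'.

(0, 8)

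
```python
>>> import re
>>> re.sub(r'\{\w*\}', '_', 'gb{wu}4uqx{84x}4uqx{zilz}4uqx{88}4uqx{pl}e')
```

'gb_4uqx_4uqx_4uqx_4uqx_e'

Every occurrence is swapped for '_'.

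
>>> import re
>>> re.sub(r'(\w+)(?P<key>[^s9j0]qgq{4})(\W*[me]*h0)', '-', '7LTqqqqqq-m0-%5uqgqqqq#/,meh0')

Pattern: one or more of a word character (captured); then any character except [s9j0], then the literal 'qg', then exactly 4 of the literal 'q' (captured as 'key'); then zero or more of a non-word character, then zero or more of one of [me], then the literal 'h0' (captured).
Each match is replaced by '-'.

'7LTqqqqqq-m0-%-'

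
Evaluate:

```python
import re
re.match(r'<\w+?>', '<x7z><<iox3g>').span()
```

(0, 5)

`re.match` only tries the pattern at the start of the string.
The match spans [0:5] → '<x7z>'.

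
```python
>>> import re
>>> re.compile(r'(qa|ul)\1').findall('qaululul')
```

['ul']

`\1` is not a pattern — it's the concrete string captured by group 1, re-applied verbatim.
Because there's exactly one group, `findall` drops the full match and keeps group 1 from the one hit.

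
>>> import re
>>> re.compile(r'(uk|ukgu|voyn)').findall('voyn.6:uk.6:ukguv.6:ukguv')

`|` is ordered: at each position the engine commits to the first alternative that works.
Matches: at [0:4] match 'voyn', group 1 = 'voyn'; at [7:9] match 'uk', group 1 = 'uk'; at [12:14] match 'uk', group 1 = 'uk'; at [20:22] match 'uk', group 1 = 'uk'.
Because there's exactly one group, `findall` drops the full match and keeps group 1 from each hit.

['voyn', 'uk', 'uk', 'uk']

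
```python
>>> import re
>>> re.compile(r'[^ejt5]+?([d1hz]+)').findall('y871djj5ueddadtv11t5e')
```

This matches one or more of any character except [ejt5] (lazy); then one or more of one of [d1hz] (captured).
A non-greedy quantifier consumes as few characters as it can — just enough that the remainder of the pattern still matches from where it stops; whatever follows it matches normally.
Matches: at [0:5] match 'y871d', group 1 = '1d'; at [10:12] match 'dd', group 1 = 'd'; at [12:14] match 'ad', group 1 = 'd'; at [15:18] match 'v11', group 1 = '11'.
One capturing group, so `findall` returns just the captured substring from each match — 4 in all.

['1d', 'd', 'd', '11']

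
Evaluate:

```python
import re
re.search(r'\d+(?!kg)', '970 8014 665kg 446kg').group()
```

Because the assertion is negative and zero-width, positions next to the forbidden text are skipped.
`re.search` scans for the first position where the pattern succeeds.
The match spans [0:3] → '970'.

'970'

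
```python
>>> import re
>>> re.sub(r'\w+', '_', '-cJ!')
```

'-_!'

`sub` substitutes '_' at each match site.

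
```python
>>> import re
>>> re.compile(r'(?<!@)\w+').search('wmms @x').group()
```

The negative lookaround is zero-width — it rules out positions where the adjacent text would match, without consuming anything.
`re.search` scans for the first position where the pattern succeeds.
The match spans [0:4] → 'wmms'.

'wmms'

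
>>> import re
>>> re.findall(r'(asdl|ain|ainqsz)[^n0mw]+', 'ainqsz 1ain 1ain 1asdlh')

`|` is ordered: at each position the engine commits to the first alternative that works.
Because there's exactly one group, `findall` drops the full match and keeps group 1 from each hit.

['ain', 'ain']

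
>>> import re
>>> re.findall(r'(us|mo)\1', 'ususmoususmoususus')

['us', 'us', 'us']

The backreference `\1` re-matches whatever the first group consumed, character for character.
Because there's exactly one group, `findall` drops the full match and keeps group 1 from each hit.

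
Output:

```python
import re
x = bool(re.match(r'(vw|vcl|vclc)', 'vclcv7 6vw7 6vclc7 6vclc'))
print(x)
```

True

`re.match` won't scan ahead — the pattern has to work from the very first character.
The match spans [0:3] → 'vcl'.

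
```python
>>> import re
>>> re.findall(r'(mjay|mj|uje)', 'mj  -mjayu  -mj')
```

Alternation isn't longest-match — the leftmost alternative that fits at this position is chosen.
Matches: at [0:2] match 'mj', group 1 = 'mj'; at [5:9] match 'mjay', group 1 = 'mjay'; at [13:15] match 'mj', group 1 = 'mj'.
`findall` collects group 1 from each match (3 total).

['mj', 'mjay', 'mj']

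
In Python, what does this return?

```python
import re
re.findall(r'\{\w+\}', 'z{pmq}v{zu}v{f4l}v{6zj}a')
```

Scanning left to right: at [1:6] → '{pmq}'; at [7:11] → '{zu}'; at [12:17] → '{f4l}'; at [18:23] → '{6zj}'.
Since nothing is captured, `findall` lists the 4 matched substrings directly.

['{pmq}', '{zu}', '{f4l}', '{6zj}']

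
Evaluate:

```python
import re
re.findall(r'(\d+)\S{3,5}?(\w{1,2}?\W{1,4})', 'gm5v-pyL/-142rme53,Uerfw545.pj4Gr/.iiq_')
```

The pattern matches one or more of a digit (captured); then 3 to 5 of a non-whitespace character (lazy); then 1 to 2 of a word character (lazy), then 1 to 4 of a non-word character (captured).
Scanning left to right: at [2:10] match '5v-pyL/-', groups = ('5', 'yL/-'); at [10:19] match '142rme53,', groups = ('142', '53,'); at [24:35] match '545.pj4Gr/.', groups = ('545', 'Gr/.').
Multiple groups make `findall` return tuples — one 2-tuple for each match.

[('5', 'yL/-'), ('142', '53,'), ('545', 'Gr/.')]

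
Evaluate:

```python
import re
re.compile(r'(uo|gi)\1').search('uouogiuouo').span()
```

`\1` has to match the exact text group 1 already captured.
`re.search` tries every starting position until one works.
The match spans [0:4] → 'uouo'.
Captured: group 1 = 'uo'.

(0, 4)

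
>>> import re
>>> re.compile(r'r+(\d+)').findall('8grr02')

Pattern: one or more of a literal 'r'; then one or more of a digit (captured).
Matches: at [2:6] match 'rr02', group 1 = '02'.
With a single group, `findall` returns only what that group captured — 1 item.

['02']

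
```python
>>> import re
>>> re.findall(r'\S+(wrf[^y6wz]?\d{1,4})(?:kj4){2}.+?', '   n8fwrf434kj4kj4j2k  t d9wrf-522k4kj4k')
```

['wrf434']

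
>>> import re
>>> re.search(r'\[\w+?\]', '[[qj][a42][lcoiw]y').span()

The match spans [1:5] → '[qj]'.

(1, 5)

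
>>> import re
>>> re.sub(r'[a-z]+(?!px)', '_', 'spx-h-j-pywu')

A negative assertion filters positions out without eating any characters.
`sub` substitutes '_' at each match site.

'_-_-_-_'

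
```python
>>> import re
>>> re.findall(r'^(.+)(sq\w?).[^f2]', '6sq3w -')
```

2 groups means the one result is a tuple of 2 captured strings — 1 here.

[('6', 'sq3')]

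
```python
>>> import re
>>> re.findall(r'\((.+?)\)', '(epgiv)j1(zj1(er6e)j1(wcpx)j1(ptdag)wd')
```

A `+?`/`*?`/`{m,n}?` starts at its minimum and grows only as far as needed for what follows to match.
Scanning left to right: at [0:7] match '(epgiv)', group 1 = 'epgiv'; at [9:19] match '(zj1(er6e)', group 1 = 'zj1(er6e'; at [21:27] match '(wcpx)', group 1 = 'wcpx'; at [29:36] match '(ptdag)', group 1 = 'ptdag'.
One capturing group, so `findall` returns just the captured substring from each match — 4 in all.

['epgiv', 'zj1(er6e', 'wcpx', 'ptdag']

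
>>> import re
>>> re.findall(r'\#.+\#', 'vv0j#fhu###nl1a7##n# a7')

['#fhu###nl1a7##n#']

Walking the string: at [4:20] → '#fhu###nl1a7##n#'.
`findall` yields the raw match text (1 of them) because the pattern has no groups.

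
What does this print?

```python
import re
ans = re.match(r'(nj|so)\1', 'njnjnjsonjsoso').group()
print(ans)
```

`match` is anchored at position 0; if the pattern doesn't fit there, it returns None.
The match spans [0:4] → 'njnj'.

njnj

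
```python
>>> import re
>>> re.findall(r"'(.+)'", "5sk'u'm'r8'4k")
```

Walking the string: at [3:11] match "'u'm'r8'", group 1 = "u'm'r8".
`findall` collects group 1 from the one match (1 total).

["u'm'r8"]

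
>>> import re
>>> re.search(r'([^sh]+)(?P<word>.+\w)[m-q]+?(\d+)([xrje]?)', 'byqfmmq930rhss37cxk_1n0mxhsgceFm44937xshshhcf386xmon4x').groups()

('byqfmmq930r', 'hss37cxk_1n0mxhsgceFm44937xshshhcf386xmo', '4', 'x')

The match spans [0:54] → 'byqfmmq930rhss37cxk_1n0mxhsgceFm44937xshshhcf386xmon4x'.
Captured: group 1 = 'byqfmmq930r', group 2 = 'hss37cxk_1n0mxhsgceFm44937xshshhcf386xmo', group 3 = '4', group 4 = 'x'.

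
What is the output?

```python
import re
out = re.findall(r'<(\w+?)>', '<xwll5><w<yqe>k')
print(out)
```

One capturing group, so `findall` returns just the captured substring from each match — 2 in all.

['xwll5', 'yqe']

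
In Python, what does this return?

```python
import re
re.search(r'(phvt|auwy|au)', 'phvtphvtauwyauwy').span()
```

The match spans [0:4] → 'phvt'.

(0, 4)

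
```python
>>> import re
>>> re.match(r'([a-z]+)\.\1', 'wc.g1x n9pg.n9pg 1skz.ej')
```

None

`re.match` only tries the pattern at the start of the string.
Here the pattern fails at index 0, so the call returns None.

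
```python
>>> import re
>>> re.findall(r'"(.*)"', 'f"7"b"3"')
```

['7"b"3']

Scanning left to right: at [1:8] match '"7"b"3"', group 1 = '7"b"3'.
One capturing group, so `findall` returns just the captured substring from the one match — 1 in all.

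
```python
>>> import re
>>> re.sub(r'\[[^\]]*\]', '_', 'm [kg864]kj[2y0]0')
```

Matches: at [2:9] → '[kg864]'; at [11:16] → '[2y0]'.
`sub` substitutes '_' at each match site.

'm _kj_0'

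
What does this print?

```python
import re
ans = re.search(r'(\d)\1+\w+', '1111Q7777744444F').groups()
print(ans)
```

('1',)

The backreference `\1` re-matches whatever the first group consumed, character for character.
Unlike `match`, `search` isn't anchored — it looks for the pattern anywhere in the string.
The match spans [0:16] → '1111Q7777744444F'.
Captured: group 1 = '1'.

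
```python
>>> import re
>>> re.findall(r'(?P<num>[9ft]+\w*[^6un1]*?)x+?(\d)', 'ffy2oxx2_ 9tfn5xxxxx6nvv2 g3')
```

This matches one or more of one of [9ft], then zero or more of a word character, then zero or more of any character except [6un1] (lazy) (captured as 'num'); then one or more of a literal 'x' (lazy); then a digit (captured).
Walking the string: at [0:8] match 'ffy2oxx2', groups = ('ffy2ox', '2'); at [10:21] match '9tfn5xxxxx6', groups = ('9tfn5xxxx', '6').
Multiple groups make `findall` return tuples — one 2-tuple for each match.

[('ffy2ox', '2'), ('9tfn5xxxx', '6')]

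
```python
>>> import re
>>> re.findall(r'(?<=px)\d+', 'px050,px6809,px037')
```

['050', '6809', '037']

The lookaround is zero-width — it requires the adjacent text to match without consuming it, so the asserted text isn't part of the match.
Matches: at [2:5] → '050'; at [8:12] → '6809'; at [15:18] → '037'.
No capturing groups, so `findall` returns the 3 full match strings.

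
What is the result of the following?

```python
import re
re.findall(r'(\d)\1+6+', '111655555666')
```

['1', '5']

A backreference is literal: `\1` must see the identical characters the first group matched.
`findall` collects group 1 from each match (2 total).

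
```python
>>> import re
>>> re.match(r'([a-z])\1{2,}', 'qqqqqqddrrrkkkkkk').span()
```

`\1` is not a pattern — it's the concrete string captured by group 1, re-applied verbatim.
`re.match` won't scan ahead — the pattern has to work from the very first character.
The match spans [0:6] → 'qqqqqq'.
Captured: group 1 = 'q'.

(0, 6)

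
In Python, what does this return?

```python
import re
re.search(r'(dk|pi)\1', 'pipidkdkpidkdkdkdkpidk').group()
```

A backreference is literal: `\1` must see the identical characters the first group matched.
Unlike `match`, `search` isn't anchored — it looks for the pattern anywhere in the string.
The match spans [0:4] → 'pipi'.
Captured: group 1 = 'pi'.

'pipi'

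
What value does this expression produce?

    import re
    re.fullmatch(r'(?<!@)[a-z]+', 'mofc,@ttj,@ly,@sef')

None

Because the assertion is negative and zero-width, positions next to the forbidden text are skipped.
`re.fullmatch` requires the pattern to consume the entire string.
Here the pattern can't cover the whole string, so the call returns None.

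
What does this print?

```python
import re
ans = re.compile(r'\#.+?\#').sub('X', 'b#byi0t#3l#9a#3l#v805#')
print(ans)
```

bX3lX3lX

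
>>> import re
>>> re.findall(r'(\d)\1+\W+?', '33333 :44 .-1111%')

['3', '4', '1']

`\1` is not a pattern — it's the concrete string captured by group 1, re-applied verbatim.
Because there's exactly one group, `findall` drops the full match and keeps group 1 from each hit.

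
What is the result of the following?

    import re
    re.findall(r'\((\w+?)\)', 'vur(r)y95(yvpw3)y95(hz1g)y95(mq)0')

['r', 'yvpw3', 'hz1g', 'mq']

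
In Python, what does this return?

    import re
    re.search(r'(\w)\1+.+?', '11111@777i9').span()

`\1` has to match the exact text group 1 already captured.
`re.search` tries every starting position until one works.
The match spans [0:6] → '11111@'.
Captured: group 1 = '1'.

(0, 6)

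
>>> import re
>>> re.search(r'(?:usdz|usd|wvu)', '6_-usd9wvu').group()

The match spans [3:6] → 'usd'.

'usd'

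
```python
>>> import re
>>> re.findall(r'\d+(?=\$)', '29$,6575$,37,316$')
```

['29', '6575', '316']

The lookaround is zero-width — it requires the adjacent text to match without consuming it, so the asserted text isn't part of the match.
`findall` yields the raw match text (3 of them) because the pattern has no groups.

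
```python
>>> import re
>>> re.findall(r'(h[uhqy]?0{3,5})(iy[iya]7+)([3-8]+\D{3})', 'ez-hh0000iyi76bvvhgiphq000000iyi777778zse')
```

[('hh0000', 'iyi7', '6bvv')]

Pattern: a literal 'h', then optionally one of [uhqy], then 3 to 5 of the literal '0' (captured); then the literal 'iy', then one of [iya], then one or more of a literal '7' (captured); then one or more of a character in [3-8], then exactly 3 of a non-digit (captured).
Matches: at [3:17] match 'hh0000iyi76bvv', groups = ('hh0000', 'iyi7', '6bvv').
With 3 capturing groups, `findall` returns a 3-tuple per match.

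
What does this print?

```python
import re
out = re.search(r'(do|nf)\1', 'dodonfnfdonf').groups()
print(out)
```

('do',)

After group 1 captures some text, `\1` only succeeds where that same text appears again.
`search` walks the string left to right and returns the first match it finds.
The match spans [0:4] → 'dodo'.
Captured: group 1 = 'do'.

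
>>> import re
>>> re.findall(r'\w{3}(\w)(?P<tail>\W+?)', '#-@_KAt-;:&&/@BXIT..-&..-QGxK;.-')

Pattern: exactly 3 of a word character; then a word character (captured); then one or more of a non-word character (lazy) (captured as 'tail').
With the lazy modifier that quantifier settles for the fewest repetitions that let the rest of the pattern succeed (the atoms after it are unaffected and can still be greedy).
Walking the string: at [3:8] match '_KAt-', groups = ('t', '-'); at [14:19] match 'BXIT.', groups = ('T', '.'); at [25:30] match 'QGxK;', groups = ('K', ';').
Multiple groups make `findall` return tuples — one 2-tuple for each match.

[('t', '-'), ('T', '.'), ('K', ';')]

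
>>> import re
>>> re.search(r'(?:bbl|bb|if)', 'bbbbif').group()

The match spans [0:2] → 'bb'.

'bb'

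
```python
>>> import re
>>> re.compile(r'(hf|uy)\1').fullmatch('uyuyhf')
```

None

A backreference is literal: `\1` must see the identical characters the first group matched.
`fullmatch` succeeds only if the pattern covers the string from start to end.
Here there's no way to consume every character, so the call returns None.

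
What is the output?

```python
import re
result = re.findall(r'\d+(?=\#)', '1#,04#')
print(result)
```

['1', '04']

The lookaround is zero-width — it requires the adjacent text to match without consuming it, so the asserted text isn't part of the match.
Matches: at [0:1] → '1'; at [3:5] → '04'.
No capturing groups, so `findall` returns the 2 full match strings.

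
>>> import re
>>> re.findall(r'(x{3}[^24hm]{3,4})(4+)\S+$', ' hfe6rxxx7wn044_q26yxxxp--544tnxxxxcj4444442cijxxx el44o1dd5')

[('xxx el', '44')]

The pattern matches exactly 3 of the literal 'x', then 3 to 4 of any character except [24hm] (captured); then one or more of a literal '4' (captured); then one or more of a non-whitespace character; then anchored at the end.
2 groups means the one result is a tuple of 2 captured strings — 1 here.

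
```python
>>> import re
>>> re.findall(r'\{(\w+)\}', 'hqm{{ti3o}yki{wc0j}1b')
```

['ti3o', 'wc0j']

Scanning left to right: at [4:10] match '{ti3o}', group 1 = 'ti3o'; at [13:19] match '{wc0j}', group 1 = 'wc0j'.
With a single group, `findall` returns only what that group captured — 2 items.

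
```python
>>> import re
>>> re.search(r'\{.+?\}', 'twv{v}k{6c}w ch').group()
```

The `?` after the quantifier makes it lazy — it takes as little as possible before letting the rest of the pattern try.
Unlike `match`, `search` isn't anchored — it looks for the pattern anywhere in the string.
The match spans [3:6] → '{v}'.

'{v}'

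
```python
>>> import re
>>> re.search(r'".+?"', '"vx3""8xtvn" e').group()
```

`re.search` tries every starting position until one works.
The match spans [0:5] → '"vx3"'.

'"vx3"'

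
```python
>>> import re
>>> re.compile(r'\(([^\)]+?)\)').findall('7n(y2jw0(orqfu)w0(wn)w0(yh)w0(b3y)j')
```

['y2jw0(orqfu', 'wn', 'yh', 'b3y']

One capturing group, so `findall` returns just the captured substring from each match — 4 in all.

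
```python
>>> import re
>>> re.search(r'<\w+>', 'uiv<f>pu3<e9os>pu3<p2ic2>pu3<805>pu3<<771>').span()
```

(3, 6)

`re.search` scans for the first position where the pattern succeeds.
The match spans [3:6] → '<f>'.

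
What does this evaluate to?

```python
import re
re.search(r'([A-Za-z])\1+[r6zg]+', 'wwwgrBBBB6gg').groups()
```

The backreference `\1` re-matches whatever the first group consumed, character for character.
`re.search` tries every starting position until one works.
The match spans [0:5] → 'wwwgr'.
Captured: group 1 = 'w'.

('w',)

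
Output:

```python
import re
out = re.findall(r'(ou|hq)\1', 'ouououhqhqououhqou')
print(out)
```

`\1` is not a pattern — it's the concrete string captured by group 1, re-applied verbatim.
Scanning left to right: at [0:4] match 'ouou', group 1 = 'ou'; at [6:10] match 'hqhq', group 1 = 'hq'; at [10:14] match 'ouou', group 1 = 'ou'.
Because there's exactly one group, `findall` drops the full match and keeps group 1 from each hit.

['ou', 'hq', 'ou']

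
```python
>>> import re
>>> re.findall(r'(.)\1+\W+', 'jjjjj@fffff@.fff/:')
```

['j', 'f', 'f']

The backreference `\1` re-matches whatever the first group consumed, character for character.
With a single group, `findall` returns only what that group captured — 3 items.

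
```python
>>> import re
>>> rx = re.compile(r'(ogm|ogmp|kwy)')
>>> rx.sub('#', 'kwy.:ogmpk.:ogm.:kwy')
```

The regex engine tests alternatives in the order written; an earlier branch that matches wins even if a later one would match more.
Matches: at [0:3] → 'kwy'; at [5:8] → 'ogm'; at [12:15] → 'ogm'; at [17:20] → 'kwy'.
Every occurrence is swapped for '#'.

'#.:#pk.:#.:#'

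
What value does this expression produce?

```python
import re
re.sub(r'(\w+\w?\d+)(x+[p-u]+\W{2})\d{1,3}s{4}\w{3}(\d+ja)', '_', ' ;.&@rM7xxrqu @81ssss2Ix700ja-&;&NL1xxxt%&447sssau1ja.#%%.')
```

' ;.&@_-&;&NL1xxxt%&447sssau1ja.#%%.'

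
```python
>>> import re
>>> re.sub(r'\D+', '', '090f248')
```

The pattern matches one or more of a non-digit.
Matches: at [3:4] → 'f'.
Every occurrence is swapped for ''.

'090248'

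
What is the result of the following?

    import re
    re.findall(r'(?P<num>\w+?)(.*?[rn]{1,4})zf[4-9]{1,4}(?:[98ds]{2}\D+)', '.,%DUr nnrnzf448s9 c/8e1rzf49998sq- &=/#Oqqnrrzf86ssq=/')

[('D', 'Ur nnrn'), ('8', 'e1r')]

The `?` after the quantifier makes it lazy — it takes as little as possible before letting the rest of the pattern try.
With 2 capturing groups, `findall` returns a 2-tuple per match.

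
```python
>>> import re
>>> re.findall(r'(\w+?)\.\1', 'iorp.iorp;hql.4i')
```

['iorp']

`\1` has to match the exact text group 1 already captured.
Walking the string: at [0:9] match 'iorp.iorp', group 1 = 'iorp'.
`findall` collects group 1 from the one match (1 total).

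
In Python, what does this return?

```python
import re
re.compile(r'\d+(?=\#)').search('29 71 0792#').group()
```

The positive lookaround only admits positions where the adjacent text matches; those characters stay outside the span.
`re.search` scans for the first position where the pattern succeeds.
The match spans [6:10] → '0792'.

'0792'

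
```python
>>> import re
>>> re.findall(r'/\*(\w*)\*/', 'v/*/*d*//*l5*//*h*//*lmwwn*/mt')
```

Because there's exactly one group, `findall` drops the full match and keeps group 1 from each hit.

['d', 'l5', 'h', 'lmwwn']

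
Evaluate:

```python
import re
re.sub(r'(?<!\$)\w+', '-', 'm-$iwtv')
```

'--$i-'

Because the assertion is negative and zero-width, positions next to the forbidden text are skipped.
Matches: at [0:1] → 'm'; at [4:7] → 'wtv'.
Every occurrence is swapped for '-'.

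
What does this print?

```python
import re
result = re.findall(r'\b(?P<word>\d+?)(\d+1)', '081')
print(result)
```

[('0', '81')]

The pattern matches a word boundary (`\b`, zero-width); then one or more of a digit (lazy) (captured as 'word'); then one or more of a digit, then the literal '1' (captured).
Matches: at [0:3] match '081', groups = ('0', '81').
`findall` packs the 2 group values into a tuple for every match.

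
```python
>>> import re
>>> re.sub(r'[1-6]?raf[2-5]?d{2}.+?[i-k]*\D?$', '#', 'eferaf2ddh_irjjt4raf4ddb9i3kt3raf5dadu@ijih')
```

The pattern matches optionally a character in [1-6], then the literal 'raf'; then optionally a character in [2-5], then exactly 2 of a literal 'd'; then one or more of any character (lazy), then zero or more of a character in [i-k], then optionally a non-digit; then anchored at the end.
Matches: at [3:43] → 'raf2ddh_irjjt4raf4ddb9i3kt3raf5dadu@ijih'.
Each match is replaced by '#'.

'efe#'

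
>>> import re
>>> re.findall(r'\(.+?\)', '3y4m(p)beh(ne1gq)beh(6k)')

With the lazy modifier that quantifier settles for the fewest repetitions that let the rest of the pattern succeed (the atoms after it are unaffected and can still be greedy).
Scanning left to right: at [4:7] → '(p)'; at [10:17] → '(ne1gq)'; at [20:24] → '(6k)'.
No capturing groups, so `findall` returns the 3 full match strings.

['(p)', '(ne1gq)', '(6k)']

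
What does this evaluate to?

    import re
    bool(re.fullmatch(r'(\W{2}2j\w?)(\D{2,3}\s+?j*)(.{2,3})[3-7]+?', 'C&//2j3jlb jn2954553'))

`re.fullmatch` requires the pattern to consume the entire string.
Here the string isn't matched end-to-end, so the call returns None, and `bool(None)` is False.

False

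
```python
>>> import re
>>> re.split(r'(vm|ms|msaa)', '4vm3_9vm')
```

Matches to split on: at [1:3] → 'vm'; at [6:8] → 'vm'.
Because the pattern has a capturing group, `split` also inserts each captured text between the pieces.

['4', 'vm', '3_9', 'vm', '']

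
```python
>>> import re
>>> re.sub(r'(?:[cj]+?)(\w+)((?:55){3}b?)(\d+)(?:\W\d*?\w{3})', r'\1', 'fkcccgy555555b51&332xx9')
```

'fkccgyxx9'

The pattern matches one or more of one of [cj] (lazy) (non-capturing group); then one or more of a word character (captured); then the literal '55' repeated 3 times, then optionally the literal 'b' (captured); then one or more of a digit (captured); then a non-word character, then zero or more of a digit (lazy), then exactly 3 of a word character (non-capturing group).
The replacement refers to a captured group, so each match is rewritten using its own captured text.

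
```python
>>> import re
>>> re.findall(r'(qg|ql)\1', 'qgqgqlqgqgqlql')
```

`\1` is not a pattern — it's the concrete string captured by group 1, re-applied verbatim.
Matches: at [0:4] match 'qgqg', group 1 = 'qg'; at [6:10] match 'qgqg', group 1 = 'qg'; at [10:14] match 'qlql', group 1 = 'ql'.
With a single group, `findall` returns only what that group captured — 3 items.

['qg', 'qg', 'ql']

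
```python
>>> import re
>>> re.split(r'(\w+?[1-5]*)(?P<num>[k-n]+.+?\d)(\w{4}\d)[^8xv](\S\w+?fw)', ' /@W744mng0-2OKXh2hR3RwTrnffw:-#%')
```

The pattern matches one or more of a word character (lazy), then zero or more of a character in [1-5] (captured); then one or more of a character in [k-n], then one or more of any character (lazy), then a digit (captured as 'num'); then exactly 4 of a word character, then a digit (captured); then any character except [8xv]; then a non-whitespace character, then one or more of a word character (lazy), then the literal 'fw' (captured).
Lazy quantifiers expand one character at a time until the remainder of the pattern can match.
Matches to split on: at [3:29] → 'W744mng0-2OKXh2hR3RwTrnffw'.
Because the pattern has a capturing group, `split` also inserts each captured text between the pieces.

[' /@', 'W744', 'mng0-2', 'OKXh2', 'R3RwTrnffw', ':-#%']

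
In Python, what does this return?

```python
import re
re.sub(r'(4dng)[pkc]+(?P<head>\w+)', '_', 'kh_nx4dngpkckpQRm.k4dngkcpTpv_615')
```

`sub` substitutes '_' at each match site.

'kh_nx_.k_'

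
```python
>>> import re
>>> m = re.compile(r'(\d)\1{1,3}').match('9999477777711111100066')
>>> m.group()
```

'9999'

`re.match` won't scan ahead — the pattern has to work from the very first character.
The match spans [0:4] → '9999'.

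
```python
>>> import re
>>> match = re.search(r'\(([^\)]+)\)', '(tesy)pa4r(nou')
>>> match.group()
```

The match spans [0:6] → '(tesy)'.

'(tesy)'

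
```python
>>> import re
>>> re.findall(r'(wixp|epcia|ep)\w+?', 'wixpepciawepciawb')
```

['wixp', 'epcia']

`|` is ordered: at each position the engine commits to the first alternative that works.
`findall` collects group 1 from each match (2 total).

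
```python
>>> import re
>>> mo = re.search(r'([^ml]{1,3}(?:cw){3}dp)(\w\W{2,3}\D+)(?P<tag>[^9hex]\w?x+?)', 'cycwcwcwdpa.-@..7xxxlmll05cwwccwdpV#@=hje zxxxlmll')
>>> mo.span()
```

With the lazy modifier that quantifier settles for the fewest repetitions that let the rest of the pattern succeed (the atoms after it are unaffected and can still be greedy).
The match spans [0:19] → 'cycwcwcwdpa.-@..7xx'.

(0, 19)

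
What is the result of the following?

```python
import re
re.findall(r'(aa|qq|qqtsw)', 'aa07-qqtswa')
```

Alternation tries branches left to right and keeps the first one that lets the overall match succeed at that position.
Scanning left to right: at [0:2] match 'aa', group 1 = 'aa'; at [5:7] match 'qq', group 1 = 'qq'.
One capturing group, so `findall` returns just the captured substring from each match — 2 in all.

['aa', 'qq']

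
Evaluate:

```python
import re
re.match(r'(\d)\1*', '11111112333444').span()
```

A backreference is literal: `\1` must see the identical characters the first group matched.
`match` is anchored at position 0; if the pattern doesn't fit there, it returns None.
The match spans [0:7] → '1111111'.
Captured: group 1 = '1'.

(0, 7)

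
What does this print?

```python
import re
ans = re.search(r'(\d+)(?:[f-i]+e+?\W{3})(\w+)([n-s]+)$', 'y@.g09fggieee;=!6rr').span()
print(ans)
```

(4, 19)

This matches one or more of a digit (captured); then one or more of a character in [f-i], then one or more of the literal 'e' (lazy), then exactly 3 of a non-word character (non-capturing group); then one or more of a word character (captured); then one or more of a character in [n-s] (captured); then anchored at the end.
`re.search` scans for the first position where the pattern succeeds.
The match spans [4:19] → '09fggieee;=!6rr'.
Captured: group 1 = '09', group 2 = '6r', group 3 = 'r'.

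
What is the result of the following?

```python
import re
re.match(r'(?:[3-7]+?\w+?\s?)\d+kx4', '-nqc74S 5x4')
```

This matches one or more of a character in [3-7] (lazy), then one or more of a word character (lazy), then optionally whitespace (non-capturing group); then one or more of a digit, then the literal 'kx4'.
`match` is anchored at position 0; if the pattern doesn't fit there, it returns None.
Here position 0 doesn't satisfy it, so the call returns None.

None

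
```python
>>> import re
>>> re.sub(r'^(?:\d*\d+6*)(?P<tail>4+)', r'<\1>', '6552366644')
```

This matches anchored at the start of the string; then zero or more of a digit, then one or more of a digit, then zero or more of the literal '6' (non-capturing group); then one or more of a literal '4' (captured as 'tail').
Matches: at [0:10] → '6552366644'.
Each match is replaced using the text its own group 1 captured.

'<4>'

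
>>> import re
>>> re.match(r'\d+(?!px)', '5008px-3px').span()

(0, 3)

A negative assertion filters positions out without eating any characters.
With `match`, the pattern is implicitly anchored at the beginning.
The match spans [0:3] → '500'.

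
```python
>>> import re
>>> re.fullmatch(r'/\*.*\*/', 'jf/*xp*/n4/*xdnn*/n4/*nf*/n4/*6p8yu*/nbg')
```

None

`fullmatch` succeeds only if the pattern covers the string from start to end.
Here the pattern can't cover the whole string, so the call returns None.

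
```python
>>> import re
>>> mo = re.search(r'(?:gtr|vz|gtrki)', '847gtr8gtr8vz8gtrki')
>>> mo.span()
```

(3, 6)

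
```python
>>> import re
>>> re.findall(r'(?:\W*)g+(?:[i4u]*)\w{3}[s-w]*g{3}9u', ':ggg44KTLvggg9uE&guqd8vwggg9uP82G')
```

Pattern: zero or more of a non-word character (non-capturing group); then one or more of a literal 'g'; then zero or more of one of [i4u] (non-capturing group); then exactly 3 of a word character, then zero or more of a character in [s-w]; then exactly 3 of a literal 'g', then the literal '9u'.
Walking the string: at [0:15] → ':ggg44KTLvggg9u'; at [16:29] → '&guqd8vwggg9u'.
No capturing groups, so `findall` returns the 2 full match strings.

[':ggg44KTLvggg9u', '&guqd8vwggg9u']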